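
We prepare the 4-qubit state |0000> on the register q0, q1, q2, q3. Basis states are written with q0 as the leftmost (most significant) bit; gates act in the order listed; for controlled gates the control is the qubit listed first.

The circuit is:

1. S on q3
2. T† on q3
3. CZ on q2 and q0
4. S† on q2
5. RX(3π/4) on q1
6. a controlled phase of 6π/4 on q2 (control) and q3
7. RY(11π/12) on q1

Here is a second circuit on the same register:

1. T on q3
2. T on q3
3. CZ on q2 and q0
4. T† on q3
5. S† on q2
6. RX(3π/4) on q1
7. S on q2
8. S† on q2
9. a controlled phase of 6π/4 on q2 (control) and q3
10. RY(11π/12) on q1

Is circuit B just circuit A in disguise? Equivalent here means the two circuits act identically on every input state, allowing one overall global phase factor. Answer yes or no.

Yes, they are equivalent — the unitaries differ by at most a global phase.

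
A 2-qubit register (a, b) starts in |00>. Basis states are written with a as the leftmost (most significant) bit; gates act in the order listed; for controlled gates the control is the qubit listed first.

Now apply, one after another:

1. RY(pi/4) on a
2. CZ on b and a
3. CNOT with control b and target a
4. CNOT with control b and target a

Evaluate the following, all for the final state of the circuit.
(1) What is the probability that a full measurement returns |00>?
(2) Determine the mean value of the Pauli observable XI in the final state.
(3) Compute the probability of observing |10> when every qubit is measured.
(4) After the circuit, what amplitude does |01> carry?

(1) A full measurement returns |00> with probability sqrt(2)/4 + 1/2.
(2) The observable XI averages to sqrt(2)/2.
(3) Outcome |10> occurs with probability 1/2 - sqrt(2)/4.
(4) The final state's coefficient on |01> equals 0.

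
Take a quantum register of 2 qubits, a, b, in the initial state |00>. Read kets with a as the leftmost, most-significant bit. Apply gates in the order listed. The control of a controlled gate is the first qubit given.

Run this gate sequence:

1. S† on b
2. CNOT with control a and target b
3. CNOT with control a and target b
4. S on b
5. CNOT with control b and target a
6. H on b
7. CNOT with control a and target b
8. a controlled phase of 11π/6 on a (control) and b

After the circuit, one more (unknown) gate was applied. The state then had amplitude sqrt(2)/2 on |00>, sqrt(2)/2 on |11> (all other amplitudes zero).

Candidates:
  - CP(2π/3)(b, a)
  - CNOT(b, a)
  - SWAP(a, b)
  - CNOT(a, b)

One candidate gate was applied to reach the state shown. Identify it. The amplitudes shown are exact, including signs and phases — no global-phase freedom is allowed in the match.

The applied gate was CNOT(b, a). Key observation: gates 1-4 undo each other exactly, leaving only the rest of the circuit to track.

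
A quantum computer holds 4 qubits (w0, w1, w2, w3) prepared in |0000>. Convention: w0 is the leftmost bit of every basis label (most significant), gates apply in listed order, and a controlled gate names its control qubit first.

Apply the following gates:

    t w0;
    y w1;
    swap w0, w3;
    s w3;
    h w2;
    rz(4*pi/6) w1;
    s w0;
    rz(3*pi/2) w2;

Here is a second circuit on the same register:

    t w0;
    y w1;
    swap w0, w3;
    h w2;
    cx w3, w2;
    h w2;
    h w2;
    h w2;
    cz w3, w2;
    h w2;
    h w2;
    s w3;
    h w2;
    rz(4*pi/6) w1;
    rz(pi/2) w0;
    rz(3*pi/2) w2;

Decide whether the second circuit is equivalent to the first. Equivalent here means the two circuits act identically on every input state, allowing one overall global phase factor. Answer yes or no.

Yes, they are equivalent — the unitaries differ by at most a global phase.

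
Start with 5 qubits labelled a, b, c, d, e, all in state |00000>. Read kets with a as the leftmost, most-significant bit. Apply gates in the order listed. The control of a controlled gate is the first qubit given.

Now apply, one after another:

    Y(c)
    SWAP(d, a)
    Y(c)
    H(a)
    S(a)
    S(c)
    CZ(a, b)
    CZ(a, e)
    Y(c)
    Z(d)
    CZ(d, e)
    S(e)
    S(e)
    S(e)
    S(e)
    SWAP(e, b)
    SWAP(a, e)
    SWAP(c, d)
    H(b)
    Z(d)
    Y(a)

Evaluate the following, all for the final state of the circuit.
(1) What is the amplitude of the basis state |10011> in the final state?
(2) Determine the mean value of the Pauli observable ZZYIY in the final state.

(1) |10011> carries amplitude I/2 in the final state.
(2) The observable ZZYIY averages to 0.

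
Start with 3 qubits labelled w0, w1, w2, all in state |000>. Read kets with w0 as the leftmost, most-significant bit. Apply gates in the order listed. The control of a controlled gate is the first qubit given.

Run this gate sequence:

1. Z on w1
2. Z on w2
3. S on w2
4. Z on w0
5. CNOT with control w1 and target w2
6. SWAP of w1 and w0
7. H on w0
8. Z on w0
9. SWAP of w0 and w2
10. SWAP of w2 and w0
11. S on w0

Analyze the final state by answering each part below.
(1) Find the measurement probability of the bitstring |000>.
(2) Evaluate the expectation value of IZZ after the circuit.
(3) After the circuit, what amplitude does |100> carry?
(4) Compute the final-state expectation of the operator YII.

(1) A full measurement returns |000> with probability 1/2.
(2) The expectation value of IZZ is 1.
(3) The final state's coefficient on |100> equals -sqrt(2)*I/2.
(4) In the final state, YII has expectation -1.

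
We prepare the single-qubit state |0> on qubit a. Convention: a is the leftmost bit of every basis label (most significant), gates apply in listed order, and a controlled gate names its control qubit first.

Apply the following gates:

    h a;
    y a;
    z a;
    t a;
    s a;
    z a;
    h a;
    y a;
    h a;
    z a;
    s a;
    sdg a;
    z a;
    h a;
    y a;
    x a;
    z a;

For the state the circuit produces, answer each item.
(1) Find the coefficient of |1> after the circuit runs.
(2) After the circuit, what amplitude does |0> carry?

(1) |1> carries amplitude exp(I*pi/4)/2 + I/2 in the final state.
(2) The final state's coefficient on |0> equals -I/2 + exp(I*pi/4)/2.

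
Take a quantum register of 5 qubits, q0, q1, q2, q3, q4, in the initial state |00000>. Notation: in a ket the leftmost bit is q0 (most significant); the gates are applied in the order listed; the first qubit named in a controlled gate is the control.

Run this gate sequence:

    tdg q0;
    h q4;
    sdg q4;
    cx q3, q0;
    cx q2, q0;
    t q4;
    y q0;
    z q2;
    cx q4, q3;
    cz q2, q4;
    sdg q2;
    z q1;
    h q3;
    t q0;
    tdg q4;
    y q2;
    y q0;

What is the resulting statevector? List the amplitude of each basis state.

The resulting statevector has amplitude exp(3*I*pi/4)/2 on |00100>, exp(I*pi/4)/2 on |00101>, exp(3*I*pi/4)/2 on |00110>, -exp(I*pi/4)/2 on |00111>, and 0 on every other basis state.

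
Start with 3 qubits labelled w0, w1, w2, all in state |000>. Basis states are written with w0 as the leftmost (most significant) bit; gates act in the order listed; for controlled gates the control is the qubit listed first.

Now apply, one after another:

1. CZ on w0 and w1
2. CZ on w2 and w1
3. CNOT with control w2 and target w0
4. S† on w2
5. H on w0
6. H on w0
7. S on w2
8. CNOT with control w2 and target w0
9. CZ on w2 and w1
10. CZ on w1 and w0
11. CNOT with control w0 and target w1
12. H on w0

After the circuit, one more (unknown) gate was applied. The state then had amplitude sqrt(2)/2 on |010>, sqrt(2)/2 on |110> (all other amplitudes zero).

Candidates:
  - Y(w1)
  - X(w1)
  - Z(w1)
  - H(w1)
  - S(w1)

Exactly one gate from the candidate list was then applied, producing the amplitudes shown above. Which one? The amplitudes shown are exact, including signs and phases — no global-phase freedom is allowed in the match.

The unique candidate consistent with the amplitudes is X(w1).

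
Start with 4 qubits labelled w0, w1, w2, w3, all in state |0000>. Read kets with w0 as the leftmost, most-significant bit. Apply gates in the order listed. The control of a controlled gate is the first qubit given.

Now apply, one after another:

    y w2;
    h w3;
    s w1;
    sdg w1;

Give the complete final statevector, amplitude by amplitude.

After the circuit, the state carries amplitude sqrt(2)*I/2 on |0010>, sqrt(2)*I/2 on |0011>, and 0 on every other basis state.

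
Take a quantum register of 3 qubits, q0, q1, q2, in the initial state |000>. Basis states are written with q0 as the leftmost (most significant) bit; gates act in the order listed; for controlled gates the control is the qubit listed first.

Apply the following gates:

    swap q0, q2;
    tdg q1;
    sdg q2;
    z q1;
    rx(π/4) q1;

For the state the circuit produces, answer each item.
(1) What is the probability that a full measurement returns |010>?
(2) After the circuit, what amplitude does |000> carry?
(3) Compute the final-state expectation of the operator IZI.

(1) The probability of measuring |010> is 1/2 - sqrt(2)/4.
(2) The amplitude on |000> is sqrt(sqrt(2) + 2)/2.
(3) The expectation value of IZI is sqrt(2)/2.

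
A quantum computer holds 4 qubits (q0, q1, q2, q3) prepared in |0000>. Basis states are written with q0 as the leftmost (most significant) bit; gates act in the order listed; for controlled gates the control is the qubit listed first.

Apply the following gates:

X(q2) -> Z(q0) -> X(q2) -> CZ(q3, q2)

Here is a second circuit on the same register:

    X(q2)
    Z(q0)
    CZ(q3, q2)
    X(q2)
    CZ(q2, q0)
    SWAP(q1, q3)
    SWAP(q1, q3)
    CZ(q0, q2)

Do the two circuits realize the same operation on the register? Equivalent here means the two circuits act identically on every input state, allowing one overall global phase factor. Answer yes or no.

No — the two circuits implement different unitaries, even allowing a global phase.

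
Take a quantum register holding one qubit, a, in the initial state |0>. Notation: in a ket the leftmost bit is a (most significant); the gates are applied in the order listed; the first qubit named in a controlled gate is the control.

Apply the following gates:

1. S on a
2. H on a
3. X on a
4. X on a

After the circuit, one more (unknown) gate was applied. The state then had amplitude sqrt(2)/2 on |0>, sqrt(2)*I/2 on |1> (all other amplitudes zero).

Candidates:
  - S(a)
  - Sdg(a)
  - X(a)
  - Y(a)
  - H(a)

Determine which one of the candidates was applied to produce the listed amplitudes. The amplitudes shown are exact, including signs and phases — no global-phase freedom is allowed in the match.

It was S(a) that produced the state shown.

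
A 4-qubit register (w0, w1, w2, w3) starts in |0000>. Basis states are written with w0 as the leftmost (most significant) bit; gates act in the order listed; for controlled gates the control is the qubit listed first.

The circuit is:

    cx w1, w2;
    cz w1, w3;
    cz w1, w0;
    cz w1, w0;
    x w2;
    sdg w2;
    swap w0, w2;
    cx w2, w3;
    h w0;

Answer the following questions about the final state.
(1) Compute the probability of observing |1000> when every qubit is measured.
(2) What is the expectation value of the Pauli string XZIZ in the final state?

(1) The probability of measuring |1000> is 1/2.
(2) The observable XZIZ averages to -1.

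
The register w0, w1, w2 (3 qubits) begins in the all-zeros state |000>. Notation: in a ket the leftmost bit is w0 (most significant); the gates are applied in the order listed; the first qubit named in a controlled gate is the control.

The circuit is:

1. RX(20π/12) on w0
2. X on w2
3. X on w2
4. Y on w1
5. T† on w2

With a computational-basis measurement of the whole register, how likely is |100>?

A full measurement returns |100> with probability 0.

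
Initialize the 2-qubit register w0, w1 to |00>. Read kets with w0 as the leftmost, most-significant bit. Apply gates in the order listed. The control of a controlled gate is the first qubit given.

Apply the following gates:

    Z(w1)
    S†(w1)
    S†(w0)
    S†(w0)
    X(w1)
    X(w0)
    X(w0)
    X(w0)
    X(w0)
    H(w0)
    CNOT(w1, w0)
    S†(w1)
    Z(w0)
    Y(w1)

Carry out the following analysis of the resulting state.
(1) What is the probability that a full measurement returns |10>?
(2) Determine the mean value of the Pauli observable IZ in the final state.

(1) Outcome |10> occurs with probability 1/2. Key observation: the block from step 7 through step 8 cancels to the identity and can be dropped.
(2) The expectation value of IZ is 1.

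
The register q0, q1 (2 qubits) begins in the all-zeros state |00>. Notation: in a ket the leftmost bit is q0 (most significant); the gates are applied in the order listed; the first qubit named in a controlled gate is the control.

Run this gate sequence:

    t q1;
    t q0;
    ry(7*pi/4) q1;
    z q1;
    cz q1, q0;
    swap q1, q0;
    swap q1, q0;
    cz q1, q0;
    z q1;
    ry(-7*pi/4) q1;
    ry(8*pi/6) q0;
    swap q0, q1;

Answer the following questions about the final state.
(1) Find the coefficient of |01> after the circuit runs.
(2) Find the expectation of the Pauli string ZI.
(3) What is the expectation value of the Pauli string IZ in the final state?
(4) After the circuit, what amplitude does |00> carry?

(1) The amplitude on |01> is sqrt(3)/2. Key observation: gates 3-10 undo each other exactly, leaving only the rest of the circuit to track.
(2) In the final state, ZI has expectation 1.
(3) The expectation value of IZ is -1/2.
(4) The amplitude on |00> is -1/2.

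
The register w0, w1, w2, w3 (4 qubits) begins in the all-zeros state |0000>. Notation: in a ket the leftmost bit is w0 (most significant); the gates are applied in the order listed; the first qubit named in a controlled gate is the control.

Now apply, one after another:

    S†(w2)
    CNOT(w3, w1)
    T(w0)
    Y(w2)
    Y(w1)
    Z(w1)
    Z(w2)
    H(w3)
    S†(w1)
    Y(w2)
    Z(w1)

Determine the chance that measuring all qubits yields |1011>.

The probability of measuring |1011> is 0.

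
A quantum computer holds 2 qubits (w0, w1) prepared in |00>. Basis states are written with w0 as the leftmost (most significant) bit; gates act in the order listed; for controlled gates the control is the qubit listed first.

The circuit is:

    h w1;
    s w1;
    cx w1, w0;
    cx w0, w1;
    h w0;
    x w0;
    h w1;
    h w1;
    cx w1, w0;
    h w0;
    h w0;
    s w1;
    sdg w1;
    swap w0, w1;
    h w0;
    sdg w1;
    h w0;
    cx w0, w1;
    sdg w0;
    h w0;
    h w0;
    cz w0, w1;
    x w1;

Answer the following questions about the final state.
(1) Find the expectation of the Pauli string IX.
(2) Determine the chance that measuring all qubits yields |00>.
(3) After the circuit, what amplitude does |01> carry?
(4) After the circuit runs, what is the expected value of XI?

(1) The observable IX averages to 1.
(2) Outcome |00> occurs with probability 1/2.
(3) The amplitude on |01> is 1/2 - I/2.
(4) In the final state, XI has expectation 0.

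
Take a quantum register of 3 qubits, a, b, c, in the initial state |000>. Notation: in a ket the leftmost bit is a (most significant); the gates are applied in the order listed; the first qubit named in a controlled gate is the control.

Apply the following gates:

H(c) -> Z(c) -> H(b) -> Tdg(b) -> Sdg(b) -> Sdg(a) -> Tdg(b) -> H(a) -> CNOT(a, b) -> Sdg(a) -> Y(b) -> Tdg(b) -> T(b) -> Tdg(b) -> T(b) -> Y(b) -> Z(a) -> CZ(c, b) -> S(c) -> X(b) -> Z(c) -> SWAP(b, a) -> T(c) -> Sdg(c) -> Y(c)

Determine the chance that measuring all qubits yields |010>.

Outcome |010> occurs with probability 1/8. Key observation: the block from step 11 through step 16 cancels to the identity and can be dropped.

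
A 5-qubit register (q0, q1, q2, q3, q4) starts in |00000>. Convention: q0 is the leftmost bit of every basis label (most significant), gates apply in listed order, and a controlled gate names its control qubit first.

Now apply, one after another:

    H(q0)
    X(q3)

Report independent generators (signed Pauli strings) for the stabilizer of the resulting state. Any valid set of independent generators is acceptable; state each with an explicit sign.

The final state is stabilized by the group generated by +XIIII, +IZIII, +IIZII, -IIIZI, +IIIIZ; other independent generating sets are equally valid.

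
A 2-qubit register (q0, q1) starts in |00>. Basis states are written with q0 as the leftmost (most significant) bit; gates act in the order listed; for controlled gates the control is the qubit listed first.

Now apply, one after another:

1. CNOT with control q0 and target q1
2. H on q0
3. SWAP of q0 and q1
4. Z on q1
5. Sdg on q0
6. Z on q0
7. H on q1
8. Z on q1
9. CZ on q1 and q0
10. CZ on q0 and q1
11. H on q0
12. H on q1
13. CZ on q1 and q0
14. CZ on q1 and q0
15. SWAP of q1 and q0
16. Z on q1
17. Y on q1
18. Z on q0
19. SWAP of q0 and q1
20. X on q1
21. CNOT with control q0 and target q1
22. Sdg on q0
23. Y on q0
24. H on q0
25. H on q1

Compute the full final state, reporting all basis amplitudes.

After the circuit, the state carries amplitude 1/2 + I/2 on |00>, 0 on |01>, -1/2 + I/2 on |10>, 0 on |11>. Key observation: steps 13-14 multiply out to the identity, so the circuit reduces to the remaining gates.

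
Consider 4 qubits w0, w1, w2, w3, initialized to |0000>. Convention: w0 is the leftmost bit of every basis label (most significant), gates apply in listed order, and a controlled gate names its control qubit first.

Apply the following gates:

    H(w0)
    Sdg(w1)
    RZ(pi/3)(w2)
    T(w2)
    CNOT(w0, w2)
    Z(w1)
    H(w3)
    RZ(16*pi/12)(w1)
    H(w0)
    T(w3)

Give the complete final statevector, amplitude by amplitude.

The final amplitudes are -sqrt(2)*exp(I*pi/6)/4 on |0000>, -sqrt(2)*exp(5*I*pi/12)/4 on |0001>, -sqrt(2)*exp(I*pi/6)/4 on |0010>, -sqrt(2)*exp(5*I*pi/12)/4 on |0011>, 0 on |0100>, 0 on |0101>, 0 on |0110>, 0 on |0111>, -sqrt(2)*exp(I*pi/6)/4 on |1000>, -sqrt(2)*exp(5*I*pi/12)/4 on |1001>, sqrt(2)*exp(I*pi/6)/4 on |1010>, sqrt(2)*exp(5*I*pi/12)/4 on |1011>, 0 on |1100>, 0 on |1101>, 0 on |1110>, 0 on |1111>.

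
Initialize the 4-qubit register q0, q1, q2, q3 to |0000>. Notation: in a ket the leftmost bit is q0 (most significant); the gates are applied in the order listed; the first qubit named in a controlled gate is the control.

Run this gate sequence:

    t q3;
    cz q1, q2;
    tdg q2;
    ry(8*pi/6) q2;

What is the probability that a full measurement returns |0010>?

Outcome |0010> occurs with probability 3/4.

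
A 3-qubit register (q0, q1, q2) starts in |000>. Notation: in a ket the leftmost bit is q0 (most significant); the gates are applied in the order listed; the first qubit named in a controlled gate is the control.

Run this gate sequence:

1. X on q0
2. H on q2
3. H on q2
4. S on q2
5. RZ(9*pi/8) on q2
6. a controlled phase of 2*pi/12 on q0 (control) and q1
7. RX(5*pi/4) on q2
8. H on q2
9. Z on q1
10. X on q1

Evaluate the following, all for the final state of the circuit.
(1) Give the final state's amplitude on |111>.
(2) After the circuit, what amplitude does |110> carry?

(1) The final state's coefficient on |111> equals -sqrt(2)*sqrt(sqrt(2) + 2)*exp(15*I*pi/16)/4 + sqrt(2)*sqrt(2 - sqrt(2))*exp(7*I*pi/16)/4.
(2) The final state's coefficient on |110> equals sqrt(2)*sqrt(sqrt(2) + 2)*exp(15*I*pi/16)/4 + sqrt(2)*sqrt(2 - sqrt(2))*exp(7*I*pi/16)/4.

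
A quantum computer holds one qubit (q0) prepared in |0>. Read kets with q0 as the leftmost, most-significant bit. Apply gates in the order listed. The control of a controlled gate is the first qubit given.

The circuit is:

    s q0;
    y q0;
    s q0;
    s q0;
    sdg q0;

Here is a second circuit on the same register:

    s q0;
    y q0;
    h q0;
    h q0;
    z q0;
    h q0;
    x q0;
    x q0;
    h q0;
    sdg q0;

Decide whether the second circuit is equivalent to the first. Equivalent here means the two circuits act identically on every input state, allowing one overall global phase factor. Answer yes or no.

Yes: on every input state the two circuits agree up to one overall phase factor.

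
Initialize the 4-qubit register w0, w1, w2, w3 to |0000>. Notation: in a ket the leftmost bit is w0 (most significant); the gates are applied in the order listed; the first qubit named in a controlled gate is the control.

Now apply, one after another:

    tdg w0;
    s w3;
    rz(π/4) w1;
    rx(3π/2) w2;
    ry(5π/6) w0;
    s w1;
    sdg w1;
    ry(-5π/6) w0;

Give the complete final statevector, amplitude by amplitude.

After the circuit, the state carries amplitude sqrt(2)*exp(7*I*pi/8)/2 on |0000>, -sqrt(2)*exp(3*I*pi/8)/2 on |0010>, and 0 on every other basis state. Key observation: the block from step 5 through step 8 cancels to the identity and can be dropped.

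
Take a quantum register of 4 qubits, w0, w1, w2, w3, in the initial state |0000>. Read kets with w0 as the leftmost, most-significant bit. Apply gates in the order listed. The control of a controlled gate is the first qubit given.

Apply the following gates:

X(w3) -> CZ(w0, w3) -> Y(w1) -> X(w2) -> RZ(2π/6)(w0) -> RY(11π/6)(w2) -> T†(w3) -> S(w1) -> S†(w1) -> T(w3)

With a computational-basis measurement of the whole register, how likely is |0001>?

Outcome |0001> occurs with probability 0.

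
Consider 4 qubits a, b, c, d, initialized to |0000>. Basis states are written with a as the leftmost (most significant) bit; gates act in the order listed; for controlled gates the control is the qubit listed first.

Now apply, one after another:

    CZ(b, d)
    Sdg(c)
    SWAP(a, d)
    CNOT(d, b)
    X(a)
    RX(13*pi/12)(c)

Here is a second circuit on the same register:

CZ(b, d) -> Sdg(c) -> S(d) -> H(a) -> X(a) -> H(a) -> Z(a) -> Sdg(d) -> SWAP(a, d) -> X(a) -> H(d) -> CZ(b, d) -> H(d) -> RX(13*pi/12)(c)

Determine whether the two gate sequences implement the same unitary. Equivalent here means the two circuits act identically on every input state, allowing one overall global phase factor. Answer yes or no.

No, they are not equivalent — no single phase factor reconciles the two unitaries.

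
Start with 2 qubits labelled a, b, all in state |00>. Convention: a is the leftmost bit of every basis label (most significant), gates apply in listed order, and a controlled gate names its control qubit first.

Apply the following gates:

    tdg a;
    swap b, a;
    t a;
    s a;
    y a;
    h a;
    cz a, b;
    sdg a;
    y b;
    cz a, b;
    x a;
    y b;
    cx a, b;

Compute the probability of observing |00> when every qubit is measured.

Outcome |00> occurs with probability 1/2.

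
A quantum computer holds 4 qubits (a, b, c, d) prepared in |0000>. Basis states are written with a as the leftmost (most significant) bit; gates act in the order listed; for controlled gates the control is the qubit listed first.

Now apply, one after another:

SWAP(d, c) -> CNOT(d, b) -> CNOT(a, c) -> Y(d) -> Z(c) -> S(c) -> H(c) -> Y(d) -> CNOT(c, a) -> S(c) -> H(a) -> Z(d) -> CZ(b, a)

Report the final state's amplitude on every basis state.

The final amplitudes are 1/2 on |0000>, I/2 on |0010>, 1/2 on |1000>, -I/2 on |1010>, and 0 on every other basis state.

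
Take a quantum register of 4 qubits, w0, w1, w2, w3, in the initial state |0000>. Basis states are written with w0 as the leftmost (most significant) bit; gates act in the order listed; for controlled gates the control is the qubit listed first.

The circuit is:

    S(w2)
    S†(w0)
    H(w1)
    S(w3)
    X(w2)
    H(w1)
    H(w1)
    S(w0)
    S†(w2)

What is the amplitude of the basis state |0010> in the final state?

|0010> carries amplitude -sqrt(2)*I/2 in the final state.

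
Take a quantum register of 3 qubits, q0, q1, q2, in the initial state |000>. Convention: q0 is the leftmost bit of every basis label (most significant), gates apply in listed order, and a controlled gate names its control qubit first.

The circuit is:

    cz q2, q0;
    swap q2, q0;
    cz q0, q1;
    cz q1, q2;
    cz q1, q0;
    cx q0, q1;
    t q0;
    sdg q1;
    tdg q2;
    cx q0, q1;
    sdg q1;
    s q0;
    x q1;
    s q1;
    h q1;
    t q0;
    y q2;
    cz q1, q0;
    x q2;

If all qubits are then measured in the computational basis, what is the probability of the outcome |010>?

The probability of measuring |010> is 1/2.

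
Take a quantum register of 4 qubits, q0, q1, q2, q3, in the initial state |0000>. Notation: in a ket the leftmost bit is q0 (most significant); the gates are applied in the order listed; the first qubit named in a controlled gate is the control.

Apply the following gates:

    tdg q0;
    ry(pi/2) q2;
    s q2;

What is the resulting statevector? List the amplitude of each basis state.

The resulting statevector has amplitude sqrt(2)/2 on |0000>, sqrt(2)*I/2 on |0010>, and 0 on every other basis state.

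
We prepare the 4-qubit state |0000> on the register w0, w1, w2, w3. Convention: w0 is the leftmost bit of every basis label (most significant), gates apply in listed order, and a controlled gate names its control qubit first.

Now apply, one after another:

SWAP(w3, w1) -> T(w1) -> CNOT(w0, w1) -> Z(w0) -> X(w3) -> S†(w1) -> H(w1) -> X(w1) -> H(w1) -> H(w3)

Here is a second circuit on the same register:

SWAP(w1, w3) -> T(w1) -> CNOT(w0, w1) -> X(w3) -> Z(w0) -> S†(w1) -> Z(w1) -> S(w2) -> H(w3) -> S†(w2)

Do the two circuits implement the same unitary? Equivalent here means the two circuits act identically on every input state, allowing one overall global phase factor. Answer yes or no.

Yes: on every input state the two circuits agree up to one overall phase factor.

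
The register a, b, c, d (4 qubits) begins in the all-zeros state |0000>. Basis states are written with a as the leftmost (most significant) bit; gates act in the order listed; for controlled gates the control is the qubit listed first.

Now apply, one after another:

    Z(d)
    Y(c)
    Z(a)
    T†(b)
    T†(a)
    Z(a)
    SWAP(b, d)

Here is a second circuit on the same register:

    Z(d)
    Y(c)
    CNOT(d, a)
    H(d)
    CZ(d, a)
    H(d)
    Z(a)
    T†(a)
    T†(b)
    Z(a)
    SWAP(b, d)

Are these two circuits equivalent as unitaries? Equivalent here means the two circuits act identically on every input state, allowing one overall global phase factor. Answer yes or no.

No — the two circuits implement different unitaries, even allowing a global phase.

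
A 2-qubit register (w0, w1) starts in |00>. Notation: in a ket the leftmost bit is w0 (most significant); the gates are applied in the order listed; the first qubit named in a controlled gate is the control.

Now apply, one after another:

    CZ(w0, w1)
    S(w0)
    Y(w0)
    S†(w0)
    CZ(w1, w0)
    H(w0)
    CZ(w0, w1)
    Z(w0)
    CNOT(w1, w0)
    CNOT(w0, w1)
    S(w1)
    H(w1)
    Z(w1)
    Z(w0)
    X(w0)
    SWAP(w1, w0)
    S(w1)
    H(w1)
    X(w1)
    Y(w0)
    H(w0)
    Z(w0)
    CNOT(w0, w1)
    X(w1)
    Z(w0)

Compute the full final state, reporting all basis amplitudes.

The resulting statevector has amplitude -1/2 on |00>, 1/2 on |01>, -1/2 on |10>, -1/2 on |11>.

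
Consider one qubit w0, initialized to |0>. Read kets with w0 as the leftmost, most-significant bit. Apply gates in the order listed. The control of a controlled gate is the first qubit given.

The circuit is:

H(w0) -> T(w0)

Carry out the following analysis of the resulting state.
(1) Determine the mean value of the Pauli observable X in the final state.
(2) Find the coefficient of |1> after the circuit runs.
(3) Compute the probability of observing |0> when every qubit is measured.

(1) In the final state, X has expectation sqrt(2)/2.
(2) The amplitude on |1> is sqrt(2)*exp(I*pi/4)/2.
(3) A full measurement returns |0> with probability 1/2.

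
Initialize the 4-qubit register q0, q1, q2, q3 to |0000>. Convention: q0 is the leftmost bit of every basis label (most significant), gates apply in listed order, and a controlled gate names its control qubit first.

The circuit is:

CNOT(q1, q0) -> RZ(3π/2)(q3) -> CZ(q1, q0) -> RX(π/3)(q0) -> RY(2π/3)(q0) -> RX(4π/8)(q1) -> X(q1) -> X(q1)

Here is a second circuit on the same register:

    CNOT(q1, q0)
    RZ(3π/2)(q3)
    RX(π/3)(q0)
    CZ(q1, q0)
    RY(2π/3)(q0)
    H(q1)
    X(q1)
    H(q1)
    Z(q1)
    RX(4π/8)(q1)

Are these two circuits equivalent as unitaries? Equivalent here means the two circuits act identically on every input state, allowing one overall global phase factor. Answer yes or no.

No — the two circuits implement different unitaries, even allowing a global phase.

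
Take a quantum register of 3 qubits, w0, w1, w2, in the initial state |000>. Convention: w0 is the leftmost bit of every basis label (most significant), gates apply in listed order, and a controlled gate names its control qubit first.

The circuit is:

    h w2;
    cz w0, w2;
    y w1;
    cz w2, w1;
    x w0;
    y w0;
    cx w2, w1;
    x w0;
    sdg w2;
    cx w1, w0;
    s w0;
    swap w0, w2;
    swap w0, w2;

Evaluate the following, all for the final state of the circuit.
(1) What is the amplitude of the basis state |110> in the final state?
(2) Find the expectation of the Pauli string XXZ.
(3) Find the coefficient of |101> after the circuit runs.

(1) The final state's coefficient on |110> equals 0.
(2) In the final state, XXZ has expectation 0.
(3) The amplitude on |101> is -sqrt(2)/2.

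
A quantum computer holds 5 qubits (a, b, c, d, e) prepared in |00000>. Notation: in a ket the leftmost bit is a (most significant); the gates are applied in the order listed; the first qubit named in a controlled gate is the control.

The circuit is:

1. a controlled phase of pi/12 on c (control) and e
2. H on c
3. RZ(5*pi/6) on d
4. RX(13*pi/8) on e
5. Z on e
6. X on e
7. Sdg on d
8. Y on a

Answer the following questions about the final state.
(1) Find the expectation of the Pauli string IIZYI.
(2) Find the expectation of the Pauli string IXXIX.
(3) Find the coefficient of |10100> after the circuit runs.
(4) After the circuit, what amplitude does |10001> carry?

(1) In the final state, IIZYI has expectation 0.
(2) The expectation value of IXXIX is 0.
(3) The final state's coefficient on |10100> equals sqrt(2)*exp(7*I*pi/12)*sin(3*pi/16)/2.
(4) The amplitude on |10001> is -sqrt(2)*exp(I*pi/12)*cos(3*pi/16)/2.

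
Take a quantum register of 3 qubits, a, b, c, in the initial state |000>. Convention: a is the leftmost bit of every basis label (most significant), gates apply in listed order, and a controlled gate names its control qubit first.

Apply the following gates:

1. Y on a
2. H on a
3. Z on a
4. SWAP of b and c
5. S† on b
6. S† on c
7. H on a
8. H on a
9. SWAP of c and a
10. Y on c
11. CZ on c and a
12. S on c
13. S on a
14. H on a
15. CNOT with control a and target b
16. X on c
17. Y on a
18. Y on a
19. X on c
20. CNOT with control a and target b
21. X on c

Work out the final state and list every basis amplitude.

The resulting statevector has amplitude -I/2 on |000>, 1/2 on |001>, 0 on |010>, 0 on |011>, -I/2 on |100>, 1/2 on |101>, 0 on |110>, 0 on |111>.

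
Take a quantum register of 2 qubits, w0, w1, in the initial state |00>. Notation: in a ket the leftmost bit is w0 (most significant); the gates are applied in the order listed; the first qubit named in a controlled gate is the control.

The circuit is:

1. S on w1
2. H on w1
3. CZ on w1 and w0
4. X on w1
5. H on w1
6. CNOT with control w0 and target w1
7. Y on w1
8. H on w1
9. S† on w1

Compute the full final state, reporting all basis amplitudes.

The final amplitudes are sqrt(2)*I/2 on |00>, -sqrt(2)/2 on |01>, 0 on |10>, 0 on |11>.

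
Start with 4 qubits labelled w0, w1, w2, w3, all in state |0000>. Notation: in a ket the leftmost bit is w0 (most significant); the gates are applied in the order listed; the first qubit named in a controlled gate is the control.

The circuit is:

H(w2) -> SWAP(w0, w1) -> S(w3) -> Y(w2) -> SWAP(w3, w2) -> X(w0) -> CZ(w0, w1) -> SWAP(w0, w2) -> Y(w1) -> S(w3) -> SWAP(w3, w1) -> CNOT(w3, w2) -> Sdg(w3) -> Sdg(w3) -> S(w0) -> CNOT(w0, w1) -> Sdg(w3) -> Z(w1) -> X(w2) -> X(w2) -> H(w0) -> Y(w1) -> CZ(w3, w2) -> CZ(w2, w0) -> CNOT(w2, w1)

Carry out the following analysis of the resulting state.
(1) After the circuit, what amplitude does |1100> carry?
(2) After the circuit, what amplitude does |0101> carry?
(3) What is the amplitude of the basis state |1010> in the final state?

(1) The amplitude on |1100> is 0. Key observation: gates 19-20 undo each other exactly, leaving only the rest of the circuit to track.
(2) |0101> carries amplitude -1/2 in the final state.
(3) The final state's coefficient on |1010> equals 0.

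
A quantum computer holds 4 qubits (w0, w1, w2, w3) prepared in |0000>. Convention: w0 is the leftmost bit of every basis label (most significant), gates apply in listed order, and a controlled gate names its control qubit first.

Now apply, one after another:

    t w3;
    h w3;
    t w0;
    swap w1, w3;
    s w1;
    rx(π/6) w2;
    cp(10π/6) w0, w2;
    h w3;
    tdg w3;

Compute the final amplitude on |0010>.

|0010> carries amplitude I*(-sqrt(6) + sqrt(2))/8 in the final state.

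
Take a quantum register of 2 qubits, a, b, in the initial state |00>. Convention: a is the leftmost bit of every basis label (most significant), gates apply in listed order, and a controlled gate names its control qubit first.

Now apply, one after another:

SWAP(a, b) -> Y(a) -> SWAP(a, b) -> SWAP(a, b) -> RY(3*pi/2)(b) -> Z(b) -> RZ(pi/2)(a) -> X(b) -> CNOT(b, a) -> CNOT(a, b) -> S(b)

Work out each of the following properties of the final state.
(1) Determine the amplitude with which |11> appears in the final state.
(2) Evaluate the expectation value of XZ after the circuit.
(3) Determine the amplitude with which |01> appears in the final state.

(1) The amplitude on |11> is sqrt(2)*exp(I*pi/4)/2.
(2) In the final state, XZ has expectation -1.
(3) The amplitude on |01> is sqrt(2)*exp(I*pi/4)/2.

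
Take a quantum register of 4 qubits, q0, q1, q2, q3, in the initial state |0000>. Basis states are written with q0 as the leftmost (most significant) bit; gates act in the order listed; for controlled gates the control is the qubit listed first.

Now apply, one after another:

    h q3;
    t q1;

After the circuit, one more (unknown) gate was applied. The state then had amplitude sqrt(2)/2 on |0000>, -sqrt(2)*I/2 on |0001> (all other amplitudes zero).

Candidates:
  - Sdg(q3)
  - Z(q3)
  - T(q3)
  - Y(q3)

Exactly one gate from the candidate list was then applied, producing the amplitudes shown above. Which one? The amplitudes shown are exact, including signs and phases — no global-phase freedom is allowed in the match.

The unique candidate consistent with the amplitudes is Sdg(q3).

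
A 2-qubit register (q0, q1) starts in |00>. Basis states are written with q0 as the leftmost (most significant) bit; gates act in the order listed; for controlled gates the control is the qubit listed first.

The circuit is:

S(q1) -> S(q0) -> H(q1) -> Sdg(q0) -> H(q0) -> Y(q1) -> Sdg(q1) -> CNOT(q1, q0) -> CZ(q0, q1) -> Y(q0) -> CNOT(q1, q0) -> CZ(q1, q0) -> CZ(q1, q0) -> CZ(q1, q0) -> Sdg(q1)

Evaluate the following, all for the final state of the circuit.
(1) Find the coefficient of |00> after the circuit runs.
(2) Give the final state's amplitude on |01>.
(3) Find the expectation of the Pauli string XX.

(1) The amplitude on |00> is -1/2. Key observation: gates 13-14 undo each other exactly, leaving only the rest of the circuit to track.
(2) The final state's coefficient on |01> equals 1/2.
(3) The observable XX averages to 1.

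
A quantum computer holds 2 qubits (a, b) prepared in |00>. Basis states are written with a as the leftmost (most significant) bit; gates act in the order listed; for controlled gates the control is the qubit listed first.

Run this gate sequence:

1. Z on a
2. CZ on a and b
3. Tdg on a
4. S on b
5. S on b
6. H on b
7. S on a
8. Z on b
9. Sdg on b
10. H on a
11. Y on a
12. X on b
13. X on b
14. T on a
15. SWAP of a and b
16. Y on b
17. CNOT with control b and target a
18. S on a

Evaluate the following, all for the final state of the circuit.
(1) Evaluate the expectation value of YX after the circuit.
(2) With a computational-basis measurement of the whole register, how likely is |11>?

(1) The expectation value of YX is sqrt(2)/2.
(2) The probability of measuring |11> is 1/4.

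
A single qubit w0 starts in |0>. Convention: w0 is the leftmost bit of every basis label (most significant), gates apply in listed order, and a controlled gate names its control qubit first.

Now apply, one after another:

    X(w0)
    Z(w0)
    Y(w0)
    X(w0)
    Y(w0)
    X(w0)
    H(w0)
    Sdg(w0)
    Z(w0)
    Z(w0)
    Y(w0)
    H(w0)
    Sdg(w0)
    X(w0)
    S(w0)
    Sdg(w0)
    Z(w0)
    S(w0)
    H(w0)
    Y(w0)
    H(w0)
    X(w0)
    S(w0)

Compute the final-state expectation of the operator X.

The expectation value of X is 1.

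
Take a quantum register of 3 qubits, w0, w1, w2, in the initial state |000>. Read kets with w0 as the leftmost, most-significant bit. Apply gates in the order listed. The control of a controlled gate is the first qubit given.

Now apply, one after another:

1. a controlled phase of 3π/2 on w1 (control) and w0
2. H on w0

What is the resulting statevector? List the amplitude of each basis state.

The resulting statevector has amplitude sqrt(2)/2 on |000>, sqrt(2)/2 on |100>, and 0 on every other basis state.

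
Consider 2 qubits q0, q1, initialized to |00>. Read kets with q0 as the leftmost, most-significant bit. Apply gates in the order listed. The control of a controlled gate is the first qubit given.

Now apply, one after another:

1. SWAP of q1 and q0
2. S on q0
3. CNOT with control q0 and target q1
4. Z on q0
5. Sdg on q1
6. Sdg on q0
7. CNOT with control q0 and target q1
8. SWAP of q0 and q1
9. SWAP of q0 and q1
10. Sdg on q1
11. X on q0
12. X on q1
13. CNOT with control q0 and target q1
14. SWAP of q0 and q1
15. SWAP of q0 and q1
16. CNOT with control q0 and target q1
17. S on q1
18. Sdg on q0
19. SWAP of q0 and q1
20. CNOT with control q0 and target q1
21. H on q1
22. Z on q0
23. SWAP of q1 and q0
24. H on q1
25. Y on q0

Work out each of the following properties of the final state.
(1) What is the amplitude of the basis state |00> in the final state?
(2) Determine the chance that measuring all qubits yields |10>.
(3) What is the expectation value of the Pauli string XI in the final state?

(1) The final state's coefficient on |00> equals I/2. Key observation: gates 8-9 undo each other exactly, leaving only the rest of the circuit to track.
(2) Outcome |10> occurs with probability 1/4.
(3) The expectation value of XI is -1.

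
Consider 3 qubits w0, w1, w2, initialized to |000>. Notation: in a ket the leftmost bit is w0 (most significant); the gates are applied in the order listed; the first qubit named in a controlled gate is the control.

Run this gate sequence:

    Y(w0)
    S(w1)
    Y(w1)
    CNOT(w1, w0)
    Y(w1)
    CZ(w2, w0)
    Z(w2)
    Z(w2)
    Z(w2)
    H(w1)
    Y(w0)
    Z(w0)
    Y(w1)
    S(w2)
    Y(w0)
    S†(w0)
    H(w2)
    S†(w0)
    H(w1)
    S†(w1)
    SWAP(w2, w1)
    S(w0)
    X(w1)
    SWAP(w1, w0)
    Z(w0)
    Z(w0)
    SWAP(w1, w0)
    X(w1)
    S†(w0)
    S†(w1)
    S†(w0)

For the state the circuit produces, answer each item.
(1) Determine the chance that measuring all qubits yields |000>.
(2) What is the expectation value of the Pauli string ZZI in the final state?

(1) The probability of measuring |000> is 0.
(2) The expectation value of ZZI is 0.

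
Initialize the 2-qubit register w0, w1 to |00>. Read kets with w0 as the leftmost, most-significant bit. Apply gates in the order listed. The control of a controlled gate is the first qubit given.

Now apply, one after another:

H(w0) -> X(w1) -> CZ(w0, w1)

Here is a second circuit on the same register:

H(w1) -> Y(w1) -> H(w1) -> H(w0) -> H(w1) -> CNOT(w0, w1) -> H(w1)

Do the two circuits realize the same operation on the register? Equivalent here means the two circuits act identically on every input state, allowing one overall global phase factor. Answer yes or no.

No: there is an input state on which the two circuits produce genuinely different outputs (not merely differing by a phase).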